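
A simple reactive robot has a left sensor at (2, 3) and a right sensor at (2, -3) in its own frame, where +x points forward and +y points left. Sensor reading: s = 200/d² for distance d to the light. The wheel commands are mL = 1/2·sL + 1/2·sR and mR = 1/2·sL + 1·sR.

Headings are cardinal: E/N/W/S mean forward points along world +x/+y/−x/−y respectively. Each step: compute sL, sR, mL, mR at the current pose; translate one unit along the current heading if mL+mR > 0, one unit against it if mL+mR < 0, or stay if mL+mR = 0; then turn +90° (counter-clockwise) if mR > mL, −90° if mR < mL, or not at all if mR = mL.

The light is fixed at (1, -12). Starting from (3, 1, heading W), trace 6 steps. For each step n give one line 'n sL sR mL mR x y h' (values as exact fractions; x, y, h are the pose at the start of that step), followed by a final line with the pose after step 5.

n=0: pose=(3,1,W); sL=2, sR=25/32; mL=89/64, mR=57/32; mL+mR=203/64 → advance +1; mR−mL=25/64 → turn +1·90°
n=1: pose=(2,1,S); sL=200/137, sR=8/5; mL=1048/685, mR=1596/685; mL+mR=2644/685 → advance +1; mR−mL=4/5 → turn +1·90°
n=2: pose=(2,0,E); sL=100/117, sR=20/9; mL=20/13, mR=310/117; mL+mR=490/117 → advance +1; mR−mL=10/9 → turn +1·90°
n=3: pose=(3,0,N); sL=200/197, sR=200/221; mL=41800/43537, mR=61500/43537; mL+mR=103300/43537 → advance +1; mR−mL=100/221 → turn +1·90°
n=4: pose=(3,1,W); sL=2, sR=25/32; mL=89/64, mR=57/32; mL+mR=203/64 → advance +1; mR−mL=25/64 → turn +1·90°
n=5: pose=(2,1,S); sL=200/137, sR=8/5; mL=1048/685, mR=1596/685; mL+mR=2644/685 → advance +1; mR−mL=4/5 → turn +1·90°

0 2 25/32 89/64 57/32 3 1 W
1 200/137 8/5 1048/685 1596/685 2 1 S
2 100/117 20/9 20/13 310/117 2 0 E
3 200/197 200/221 41800/43537 61500/43537 3 0 N
4 2 25/32 89/64 57/32 3 1 W
5 200/137 8/5 1048/685 1596/685 2 1 S
final 2 0 E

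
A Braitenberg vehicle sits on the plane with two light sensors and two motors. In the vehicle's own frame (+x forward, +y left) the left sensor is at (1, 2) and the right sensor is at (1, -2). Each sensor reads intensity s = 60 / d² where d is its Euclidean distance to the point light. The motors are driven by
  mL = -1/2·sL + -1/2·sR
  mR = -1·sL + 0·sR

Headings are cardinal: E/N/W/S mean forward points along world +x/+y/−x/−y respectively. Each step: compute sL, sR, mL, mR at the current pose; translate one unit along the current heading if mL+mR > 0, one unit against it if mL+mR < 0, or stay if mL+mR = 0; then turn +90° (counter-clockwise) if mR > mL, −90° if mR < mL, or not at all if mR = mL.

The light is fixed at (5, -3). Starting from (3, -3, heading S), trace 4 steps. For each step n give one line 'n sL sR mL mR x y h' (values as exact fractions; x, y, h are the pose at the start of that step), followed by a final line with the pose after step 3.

0 60 60/17 -540/17 -60 3 -3 S
1 6 10/3 -14/3 -6 3 -2 W
2 60/13 12 -108/13 -60/13 4 -2 N
3 15/2 15/2 -15/2 -15/2 4 -3 W
final 5 -3 W

n=0: pose=(3,-3,S); sL=60, sR=60/17; mL=-540/17, mR=-60; mL+mR=-1560/17 → advance -1; mR−mL=-480/17 → turn -1·90°
n=1: pose=(3,-2,W); sL=6, sR=10/3; mL=-14/3, mR=-6; mL+mR=-32/3 → advance -1; mR−mL=-4/3 → turn -1·90°
n=2: pose=(4,-2,N); sL=60/13, sR=12; mL=-108/13, mR=-60/13; mL+mR=-168/13 → advance -1; mR−mL=48/13 → turn +1·90°
n=3: pose=(4,-3,W); sL=15/2, sR=15/2; mL=-15/2, mR=-15/2; mL+mR=-15 → advance -1; mR−mL=0 → turn +0·90°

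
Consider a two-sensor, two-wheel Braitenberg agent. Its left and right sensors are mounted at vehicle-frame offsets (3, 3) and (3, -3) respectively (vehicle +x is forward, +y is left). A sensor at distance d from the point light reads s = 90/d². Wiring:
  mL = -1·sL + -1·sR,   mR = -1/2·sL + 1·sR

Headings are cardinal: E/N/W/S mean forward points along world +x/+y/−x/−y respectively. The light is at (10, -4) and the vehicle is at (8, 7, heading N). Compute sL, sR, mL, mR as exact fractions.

left sensor world pos  = (5, 10); dL² = 221
right sensor world pos = (11, 10); dR² = 197
sL = 90/221 = 90/221
sR = 90/197 = 90/197
mL = -1·sL + -1·sR = -37620/43537
mR = -1/2·sL + 1·sR = 11025/43537

90/221 90/197 -37620/43537 11025/43537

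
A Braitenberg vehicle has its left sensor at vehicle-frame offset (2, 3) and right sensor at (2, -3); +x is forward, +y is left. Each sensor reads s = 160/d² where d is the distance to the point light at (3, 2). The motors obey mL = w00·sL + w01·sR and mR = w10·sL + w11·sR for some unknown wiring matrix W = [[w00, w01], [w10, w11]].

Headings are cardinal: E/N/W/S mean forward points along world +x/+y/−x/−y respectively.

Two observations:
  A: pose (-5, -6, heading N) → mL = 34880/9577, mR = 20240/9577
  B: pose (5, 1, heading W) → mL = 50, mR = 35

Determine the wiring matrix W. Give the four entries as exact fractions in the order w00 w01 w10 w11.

obs A: pose=(-5,-6,N) → sL=160/157, sR=160/61, mL=34880/9577, mR=20240/9577
obs B: pose=(5,1,W) → sL=10, sR=40, mL=50, mR=35
sensor matrix S = [[160/157, 160/61], [10, 40]]; det S = 139200/9577
solve [mL_A; mL_B] = S·[w00; w01] and [mR_A; mR_B] = S·[w10; w11]:
  w00 = 1, w01 = 1, w10 = -1/2, w11 = 1

1 1 -1/2 1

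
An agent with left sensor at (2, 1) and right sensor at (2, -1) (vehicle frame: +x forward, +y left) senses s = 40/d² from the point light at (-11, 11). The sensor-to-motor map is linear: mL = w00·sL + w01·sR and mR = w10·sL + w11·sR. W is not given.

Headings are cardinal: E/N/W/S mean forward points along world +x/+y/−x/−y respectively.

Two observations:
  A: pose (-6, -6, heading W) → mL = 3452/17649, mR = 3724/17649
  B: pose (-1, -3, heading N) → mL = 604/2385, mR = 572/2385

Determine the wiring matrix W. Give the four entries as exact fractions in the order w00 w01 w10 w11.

1 1/2 1/2 1

obs A: pose=(-6,-6,W) → sL=40/333, sR=8/53, mL=3452/17649, mR=3724/17649
obs B: pose=(-1,-3,N) → sL=8/45, sR=8/53, mL=604/2385, mR=572/2385
sensor matrix S = [[40/333, 8/53], [8/45, 8/53]]; det S = -256/29415
solve [mL_A; mL_B] = S·[w00; w01] and [mR_A; mR_B] = S·[w10; w11]:
  w00 = 1, w01 = 1/2, w10 = 1/2, w11 = 1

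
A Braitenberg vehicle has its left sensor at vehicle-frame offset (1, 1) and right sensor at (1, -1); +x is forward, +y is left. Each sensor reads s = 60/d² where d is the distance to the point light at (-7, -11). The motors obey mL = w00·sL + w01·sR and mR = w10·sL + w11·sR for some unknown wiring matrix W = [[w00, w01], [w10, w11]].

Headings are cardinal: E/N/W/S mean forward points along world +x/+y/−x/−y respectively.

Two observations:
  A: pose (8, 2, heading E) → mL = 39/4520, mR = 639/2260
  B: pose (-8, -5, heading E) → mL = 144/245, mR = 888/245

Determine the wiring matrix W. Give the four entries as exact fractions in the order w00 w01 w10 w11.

-1/2 1/2 1 1

obs A: pose=(8,2,E) → sL=15/113, sR=3/20, mL=39/4520, mR=639/2260
obs B: pose=(-8,-5,E) → sL=60/49, sR=12/5, mL=144/245, mR=888/245
sensor matrix S = [[15/113, 3/20], [60/49, 12/5]]; det S = 747/5537
solve [mL_A; mL_B] = S·[w00; w01] and [mR_A; mR_B] = S·[w10; w11]:
  w00 = -1/2, w01 = 1/2, w10 = 1, w11 = 1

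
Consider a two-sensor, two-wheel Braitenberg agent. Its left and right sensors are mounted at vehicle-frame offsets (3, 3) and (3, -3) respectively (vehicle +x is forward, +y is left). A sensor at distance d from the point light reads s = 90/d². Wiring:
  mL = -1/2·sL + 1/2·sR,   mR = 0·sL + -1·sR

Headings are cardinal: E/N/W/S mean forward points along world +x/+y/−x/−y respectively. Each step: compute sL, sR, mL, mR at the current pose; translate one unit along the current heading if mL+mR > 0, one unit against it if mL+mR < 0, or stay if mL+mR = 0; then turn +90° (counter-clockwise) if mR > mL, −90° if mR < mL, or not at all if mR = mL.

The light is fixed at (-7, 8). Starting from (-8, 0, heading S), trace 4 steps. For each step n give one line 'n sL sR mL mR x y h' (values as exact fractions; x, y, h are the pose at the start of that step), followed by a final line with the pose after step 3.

n=0: pose=(-8,0,S); sL=18/25, sR=90/137; mL=-108/3425, mR=-90/137; mL+mR=-2358/3425 → advance -1; mR−mL=-2142/3425 → turn -1·90°
n=1: pose=(-8,1,W); sL=45/58, sR=45/16; mL=945/928, mR=-45/16; mL+mR=-1665/928 → advance -1; mR−mL=-3555/928 → turn -1·90°
n=2: pose=(-7,1,N); sL=18/5, sR=18/5; mL=0, mR=-18/5; mL+mR=-18/5 → advance -1; mR−mL=-18/5 → turn -1·90°
n=3: pose=(-7,0,E); sL=45/17, sR=9/13; mL=-216/221, mR=-9/13; mL+mR=-369/221 → advance -1; mR−mL=63/221 → turn +1·90°

0 18/25 90/137 -108/3425 -90/137 -8 0 S
1 45/58 45/16 945/928 -45/16 -8 1 W
2 18/5 18/5 0 -18/5 -7 1 N
3 45/17 9/13 -216/221 -9/13 -7 0 E
final -8 0 N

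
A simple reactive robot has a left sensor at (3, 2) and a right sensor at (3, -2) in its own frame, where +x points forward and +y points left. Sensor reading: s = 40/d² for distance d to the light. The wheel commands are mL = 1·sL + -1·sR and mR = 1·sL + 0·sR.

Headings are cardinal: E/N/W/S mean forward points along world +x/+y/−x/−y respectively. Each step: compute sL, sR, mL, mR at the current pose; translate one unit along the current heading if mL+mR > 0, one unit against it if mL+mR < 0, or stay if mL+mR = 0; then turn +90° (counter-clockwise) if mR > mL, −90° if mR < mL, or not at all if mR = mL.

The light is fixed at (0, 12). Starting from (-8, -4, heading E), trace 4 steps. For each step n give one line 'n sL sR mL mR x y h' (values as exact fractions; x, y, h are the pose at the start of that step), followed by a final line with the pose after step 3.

n=0: pose=(-8,-4,E); sL=40/221, sR=40/349; mL=5120/77129, mR=40/221; mL+mR=19080/77129 → advance +1; mR−mL=40/349 → turn +1·90°
n=1: pose=(-7,-4,N); sL=4/25, sR=20/97; mL=-112/2425, mR=4/25; mL+mR=276/2425 → advance +1; mR−mL=20/97 → turn +1·90°
n=2: pose=(-7,-3,W); sL=40/389, sR=40/269; mL=-4800/104641, mR=40/389; mL+mR=5960/104641 → advance +1; mR−mL=40/269 → turn +1·90°
n=3: pose=(-8,-3,S); sL=1/9, sR=5/53; mL=8/477, mR=1/9; mL+mR=61/477 → advance +1; mR−mL=5/53 → turn +1·90°

0 40/221 40/349 5120/77129 40/221 -8 -4 E
1 4/25 20/97 -112/2425 4/25 -7 -4 N
2 40/389 40/269 -4800/104641 40/389 -7 -3 W
3 1/9 5/53 8/477 1/9 -8 -3 S
final -8 -4 E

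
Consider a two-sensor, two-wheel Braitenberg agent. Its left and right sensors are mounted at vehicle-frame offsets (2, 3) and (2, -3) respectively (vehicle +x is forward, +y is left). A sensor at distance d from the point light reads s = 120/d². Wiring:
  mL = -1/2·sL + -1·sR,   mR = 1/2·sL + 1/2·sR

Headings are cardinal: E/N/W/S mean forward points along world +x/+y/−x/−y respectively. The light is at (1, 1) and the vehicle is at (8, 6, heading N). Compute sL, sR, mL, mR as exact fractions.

left sensor world pos  = (5, 8); dL² = 65
right sensor world pos = (11, 8); dR² = 149
sL = 120/65 = 24/13
sR = 120/149 = 120/149
mL = -1/2·sL + -1·sR = -3348/1937
mR = 1/2·sL + 1/2·sR = 2568/1937

24/13 120/149 -3348/1937 2568/1937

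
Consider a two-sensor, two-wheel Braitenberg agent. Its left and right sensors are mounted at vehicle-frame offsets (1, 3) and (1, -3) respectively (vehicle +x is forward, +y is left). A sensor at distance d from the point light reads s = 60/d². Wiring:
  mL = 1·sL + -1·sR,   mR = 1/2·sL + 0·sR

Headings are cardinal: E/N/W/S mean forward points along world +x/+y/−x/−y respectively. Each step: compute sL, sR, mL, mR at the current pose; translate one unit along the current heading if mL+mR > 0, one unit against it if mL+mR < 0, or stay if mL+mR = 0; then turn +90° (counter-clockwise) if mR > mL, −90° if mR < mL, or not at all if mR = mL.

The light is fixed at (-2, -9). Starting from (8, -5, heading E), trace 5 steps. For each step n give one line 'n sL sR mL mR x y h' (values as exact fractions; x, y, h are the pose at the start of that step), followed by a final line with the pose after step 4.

n=0: pose=(8,-5,E); sL=6/17, sR=30/61; mL=-144/1037, mR=3/17; mL+mR=39/1037 → advance +1; mR−mL=327/1037 → turn +1·90°
n=1: pose=(9,-5,N); sL=60/89, sR=60/221; mL=7920/19669, mR=30/89; mL+mR=14550/19669 → advance +1; mR−mL=-1290/19669 → turn -1·90°
n=2: pose=(9,-4,E); sL=15/52, sR=15/37; mL=-225/1924, mR=15/104; mL+mR=105/3848 → advance +1; mR−mL=1005/3848 → turn +1·90°
n=3: pose=(10,-4,N); sL=20/39, sR=20/87; mL=320/1131, mR=10/39; mL+mR=610/1131 → advance +1; mR−mL=-10/377 → turn -1·90°
n=4: pose=(10,-3,E); sL=6/25, sR=30/89; mL=-216/2225, mR=3/25; mL+mR=51/2225 → advance +1; mR−mL=483/2225 → turn +1·90°

0 6/17 30/61 -144/1037 3/17 8 -5 E
1 60/89 60/221 7920/19669 30/89 9 -5 N
2 15/52 15/37 -225/1924 15/104 9 -4 E
3 20/39 20/87 320/1131 10/39 10 -4 N
4 6/25 30/89 -216/2225 3/25 10 -3 E
final 11 -3 N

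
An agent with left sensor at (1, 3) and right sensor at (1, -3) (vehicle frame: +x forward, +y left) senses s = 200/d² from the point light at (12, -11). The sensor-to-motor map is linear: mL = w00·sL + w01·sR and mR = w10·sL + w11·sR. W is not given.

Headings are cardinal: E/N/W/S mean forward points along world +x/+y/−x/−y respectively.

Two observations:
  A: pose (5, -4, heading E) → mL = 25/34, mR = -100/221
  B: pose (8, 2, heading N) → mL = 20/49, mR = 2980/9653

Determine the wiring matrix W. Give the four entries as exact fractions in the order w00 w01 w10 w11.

1/2 0 1 -1/2

obs A: pose=(5,-4,E) → sL=25/17, sR=50/13, mL=25/34, mR=-100/221
obs B: pose=(8,2,N) → sL=40/49, sR=200/197, mL=20/49, mR=2980/9653
sensor matrix S = [[25/17, 50/13], [40/49, 200/197]]; det S = -3513000/2133313
solve [mL_A; mL_B] = S·[w00; w01] and [mR_A; mR_B] = S·[w10; w11]:
  w00 = 1/2, w01 = 0, w10 = 1, w11 = -1/2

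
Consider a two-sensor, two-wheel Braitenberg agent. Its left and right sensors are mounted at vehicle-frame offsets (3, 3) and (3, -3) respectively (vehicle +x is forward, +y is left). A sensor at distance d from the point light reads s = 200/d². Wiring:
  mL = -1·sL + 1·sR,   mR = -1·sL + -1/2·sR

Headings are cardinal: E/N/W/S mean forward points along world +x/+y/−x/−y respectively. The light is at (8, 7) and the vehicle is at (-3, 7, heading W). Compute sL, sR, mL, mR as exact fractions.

left sensor world pos  = (-6, 4); dL² = 205
right sensor world pos = (-6, 10); dR² = 205
sL = 200/205 = 40/41
sR = 200/205 = 40/41
mL = -1·sL + 1·sR = 0
mR = -1·sL + -1/2·sR = -60/41

40/41 40/41 0 -60/41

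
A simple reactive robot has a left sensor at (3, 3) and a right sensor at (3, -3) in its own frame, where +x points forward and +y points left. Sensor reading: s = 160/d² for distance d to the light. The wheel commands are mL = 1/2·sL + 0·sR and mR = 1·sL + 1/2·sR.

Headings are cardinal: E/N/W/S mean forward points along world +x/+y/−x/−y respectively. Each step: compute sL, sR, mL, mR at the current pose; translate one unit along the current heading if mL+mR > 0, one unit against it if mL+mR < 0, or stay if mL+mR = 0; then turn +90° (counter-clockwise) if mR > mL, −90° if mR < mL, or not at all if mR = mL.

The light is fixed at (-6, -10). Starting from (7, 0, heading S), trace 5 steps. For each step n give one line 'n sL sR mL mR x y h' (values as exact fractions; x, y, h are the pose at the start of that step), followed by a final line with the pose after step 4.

0 32/61 160/149 16/61 9648/9089 7 0 S
1 2/5 40/73 1/5 246/365 7 -1 E
2 32/53 160/433 16/53 18096/22949 8 -1 N
3 16/17 16/29 8/17 600/493 8 0 W
4 32/61 160/149 16/61 9648/9089 7 0 S
final 7 -1 E

n=0: pose=(7,0,S); sL=32/61, sR=160/149; mL=16/61, mR=9648/9089; mL+mR=12032/9089 → advance +1; mR−mL=7264/9089 → turn +1·90°
n=1: pose=(7,-1,E); sL=2/5, sR=40/73; mL=1/5, mR=246/365; mL+mR=319/365 → advance +1; mR−mL=173/365 → turn +1·90°
n=2: pose=(8,-1,N); sL=32/53, sR=160/433; mL=16/53, mR=18096/22949; mL+mR=25024/22949 → advance +1; mR−mL=11168/22949 → turn +1·90°
n=3: pose=(8,0,W); sL=16/17, sR=16/29; mL=8/17, mR=600/493; mL+mR=832/493 → advance +1; mR−mL=368/493 → turn +1·90°
n=4: pose=(7,0,S); sL=32/61, sR=160/149; mL=16/61, mR=9648/9089; mL+mR=12032/9089 → advance +1; mR−mL=7264/9089 → turn +1·90°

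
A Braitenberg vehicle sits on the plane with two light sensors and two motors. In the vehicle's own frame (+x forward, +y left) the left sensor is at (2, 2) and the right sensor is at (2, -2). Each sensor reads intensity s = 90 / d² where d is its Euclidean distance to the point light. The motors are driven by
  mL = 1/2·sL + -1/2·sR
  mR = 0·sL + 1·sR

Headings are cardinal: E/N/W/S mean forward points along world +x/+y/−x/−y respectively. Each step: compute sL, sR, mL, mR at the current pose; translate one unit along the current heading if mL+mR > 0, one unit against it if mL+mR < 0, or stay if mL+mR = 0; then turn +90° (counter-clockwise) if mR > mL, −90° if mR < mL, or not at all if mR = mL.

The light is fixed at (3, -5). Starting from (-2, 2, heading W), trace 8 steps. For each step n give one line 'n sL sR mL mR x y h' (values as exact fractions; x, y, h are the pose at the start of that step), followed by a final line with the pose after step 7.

0 45/37 9/13 126/481 9/13 -2 2 W
1 90/41 90/89 2160/3649 90/89 -3 2 S
2 9/8 45/16 -27/32 45/16 -3 1 E
3 90/113 90/73 -1800/8249 90/73 -2 1 N
4 45/37 9/13 126/481 9/13 -2 2 W
5 90/41 90/89 2160/3649 90/89 -3 2 S
6 9/8 45/16 -27/32 45/16 -3 1 E
7 90/113 90/73 -1800/8249 90/73 -2 1 N
final -2 2 W

n=0: pose=(-2,2,W); sL=45/37, sR=9/13; mL=126/481, mR=9/13; mL+mR=459/481 → advance +1; mR−mL=207/481 → turn +1·90°
n=1: pose=(-3,2,S); sL=90/41, sR=90/89; mL=2160/3649, mR=90/89; mL+mR=5850/3649 → advance +1; mR−mL=1530/3649 → turn +1·90°
n=2: pose=(-3,1,E); sL=9/8, sR=45/16; mL=-27/32, mR=45/16; mL+mR=63/32 → advance +1; mR−mL=117/32 → turn +1·90°
n=3: pose=(-2,1,N); sL=90/113, sR=90/73; mL=-1800/8249, mR=90/73; mL+mR=8370/8249 → advance +1; mR−mL=11970/8249 → turn +1·90°
n=4: pose=(-2,2,W); sL=45/37, sR=9/13; mL=126/481, mR=9/13; mL+mR=459/481 → advance +1; mR−mL=207/481 → turn +1·90°
n=5: pose=(-3,2,S); sL=90/41, sR=90/89; mL=2160/3649, mR=90/89; mL+mR=5850/3649 → advance +1; mR−mL=1530/3649 → turn +1·90°
n=6: pose=(-3,1,E); sL=9/8, sR=45/16; mL=-27/32, mR=45/16; mL+mR=63/32 → advance +1; mR−mL=117/32 → turn +1·90°
n=7: pose=(-2,1,N); sL=90/113, sR=90/73; mL=-1800/8249, mR=90/73; mL+mR=8370/8249 → advance +1; mR−mL=11970/8249 → turn +1·90°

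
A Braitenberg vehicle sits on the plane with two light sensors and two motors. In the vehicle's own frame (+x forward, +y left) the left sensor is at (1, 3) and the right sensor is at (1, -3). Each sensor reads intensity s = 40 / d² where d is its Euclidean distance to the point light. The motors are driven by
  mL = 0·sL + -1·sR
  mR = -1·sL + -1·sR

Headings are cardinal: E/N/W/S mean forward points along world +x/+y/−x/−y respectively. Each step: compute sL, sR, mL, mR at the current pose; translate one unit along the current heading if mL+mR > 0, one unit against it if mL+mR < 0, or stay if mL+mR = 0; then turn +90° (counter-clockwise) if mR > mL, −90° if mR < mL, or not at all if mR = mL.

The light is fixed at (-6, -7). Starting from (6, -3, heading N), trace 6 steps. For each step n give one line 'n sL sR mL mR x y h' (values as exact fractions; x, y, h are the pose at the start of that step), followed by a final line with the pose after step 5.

0 20/53 4/25 -4/25 -712/1325 6 -3 N
1 8/41 40/169 -40/169 -2992/6929 6 -4 E
2 1/5 10/17 -10/17 -67/85 5 -4 S
3 40/101 40/149 -40/149 -10000/15049 5 -3 W
4 20/53 4/25 -4/25 -712/1325 6 -3 N
5 8/41 40/169 -40/169 -2992/6929 6 -4 E
final 5 -4 S

n=0: pose=(6,-3,N); sL=20/53, sR=4/25; mL=-4/25, mR=-712/1325; mL+mR=-924/1325 → advance -1; mR−mL=-20/53 → turn -1·90°
n=1: pose=(6,-4,E); sL=8/41, sR=40/169; mL=-40/169, mR=-2992/6929; mL+mR=-4632/6929 → advance -1; mR−mL=-8/41 → turn -1·90°
n=2: pose=(5,-4,S); sL=1/5, sR=10/17; mL=-10/17, mR=-67/85; mL+mR=-117/85 → advance -1; mR−mL=-1/5 → turn -1·90°
n=3: pose=(5,-3,W); sL=40/101, sR=40/149; mL=-40/149, mR=-10000/15049; mL+mR=-14040/15049 → advance -1; mR−mL=-40/101 → turn -1·90°
n=4: pose=(6,-3,N); sL=20/53, sR=4/25; mL=-4/25, mR=-712/1325; mL+mR=-924/1325 → advance -1; mR−mL=-20/53 → turn -1·90°
n=5: pose=(6,-4,E); sL=8/41, sR=40/169; mL=-40/169, mR=-2992/6929; mL+mR=-4632/6929 → advance -1; mR−mL=-8/41 → turn -1·90°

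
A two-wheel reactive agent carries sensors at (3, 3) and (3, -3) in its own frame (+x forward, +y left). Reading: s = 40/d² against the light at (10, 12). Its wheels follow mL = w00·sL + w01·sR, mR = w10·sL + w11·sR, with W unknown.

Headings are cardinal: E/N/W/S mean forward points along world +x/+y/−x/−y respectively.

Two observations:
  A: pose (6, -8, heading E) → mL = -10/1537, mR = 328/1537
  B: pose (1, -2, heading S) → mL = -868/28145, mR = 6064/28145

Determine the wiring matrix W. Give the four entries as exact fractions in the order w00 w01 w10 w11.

obs A: pose=(6,-8,E) → sL=4/29, sR=4/53, mL=-10/1537, mR=328/1537
obs B: pose=(1,-2,S) → sL=8/65, sR=40/433, mL=-868/28145, mR=6064/28145
sensor matrix S = [[4/29, 4/53], [8/65, 40/433]]; det S = 149376/43258865
solve [mL_A; mL_B] = S·[w00; w01] and [mR_A; mR_B] = S·[w10; w11]:
  w00 = 1/2, w01 = -1, w10 = 1, w11 = 1

1/2 -1 1 1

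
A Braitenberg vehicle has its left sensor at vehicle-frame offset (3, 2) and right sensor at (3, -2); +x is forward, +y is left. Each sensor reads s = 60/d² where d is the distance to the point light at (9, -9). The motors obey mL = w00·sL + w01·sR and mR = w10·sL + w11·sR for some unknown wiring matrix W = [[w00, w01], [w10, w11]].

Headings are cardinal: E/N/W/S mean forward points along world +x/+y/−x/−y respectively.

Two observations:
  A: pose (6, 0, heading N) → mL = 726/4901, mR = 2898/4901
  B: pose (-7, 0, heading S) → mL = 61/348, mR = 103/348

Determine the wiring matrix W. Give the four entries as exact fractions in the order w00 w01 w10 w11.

1 -1/2 1/2 1

obs A: pose=(6,0,N) → sL=60/169, sR=12/29, mL=726/4901, mR=2898/4901
obs B: pose=(-7,0,S) → sL=15/58, sR=1/6, mL=61/348, mR=103/348
sensor matrix S = [[60/169, 12/29], [15/58, 1/6]]; det S = -6800/142129
solve [mL_A; mL_B] = S·[w00; w01] and [mR_A; mR_B] = S·[w10; w11]:
  w00 = 1, w01 = -1/2, w10 = 1/2, w11 = 1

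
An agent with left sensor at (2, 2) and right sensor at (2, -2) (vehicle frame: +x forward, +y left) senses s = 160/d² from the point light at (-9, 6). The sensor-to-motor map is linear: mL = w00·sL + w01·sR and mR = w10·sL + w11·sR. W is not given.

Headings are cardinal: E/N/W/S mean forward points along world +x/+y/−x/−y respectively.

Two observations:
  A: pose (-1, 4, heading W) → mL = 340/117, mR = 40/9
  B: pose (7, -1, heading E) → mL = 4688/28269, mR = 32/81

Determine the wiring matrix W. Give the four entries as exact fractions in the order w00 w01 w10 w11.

-1/2 1 0 1

obs A: pose=(-1,4,W) → sL=40/13, sR=40/9, mL=340/117, mR=40/9
obs B: pose=(7,-1,E) → sL=160/349, sR=32/81, mL=4688/28269, mR=32/81
sensor matrix S = [[40/13, 40/9], [160/349, 32/81]]; det S = -302080/367497
solve [mL_A; mL_B] = S·[w00; w01] and [mR_A; mR_B] = S·[w10; w11]:
  w00 = -1/2, w01 = 1, w10 = 0, w11 = 1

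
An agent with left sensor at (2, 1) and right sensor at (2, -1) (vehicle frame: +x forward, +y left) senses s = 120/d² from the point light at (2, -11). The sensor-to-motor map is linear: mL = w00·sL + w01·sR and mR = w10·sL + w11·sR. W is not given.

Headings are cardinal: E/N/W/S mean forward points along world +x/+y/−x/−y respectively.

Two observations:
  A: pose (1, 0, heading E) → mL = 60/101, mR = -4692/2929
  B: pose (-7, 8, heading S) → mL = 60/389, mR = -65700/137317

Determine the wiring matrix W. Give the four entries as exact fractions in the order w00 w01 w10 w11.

obs A: pose=(1,0,E) → sL=24/29, sR=120/101, mL=60/101, mR=-4692/2929
obs B: pose=(-7,8,S) → sL=120/353, sR=120/389, mL=60/389, mR=-65700/137317
sensor matrix S = [[24/29, 120/101], [120/353, 120/389]]; det S = -59765760/402201493
solve [mL_A; mL_B] = S·[w00; w01] and [mR_A; mR_B] = S·[w10; w11]:
  w00 = 0, w01 = 1/2, w10 = -1/2, w11 = -1

0 1/2 -1/2 -1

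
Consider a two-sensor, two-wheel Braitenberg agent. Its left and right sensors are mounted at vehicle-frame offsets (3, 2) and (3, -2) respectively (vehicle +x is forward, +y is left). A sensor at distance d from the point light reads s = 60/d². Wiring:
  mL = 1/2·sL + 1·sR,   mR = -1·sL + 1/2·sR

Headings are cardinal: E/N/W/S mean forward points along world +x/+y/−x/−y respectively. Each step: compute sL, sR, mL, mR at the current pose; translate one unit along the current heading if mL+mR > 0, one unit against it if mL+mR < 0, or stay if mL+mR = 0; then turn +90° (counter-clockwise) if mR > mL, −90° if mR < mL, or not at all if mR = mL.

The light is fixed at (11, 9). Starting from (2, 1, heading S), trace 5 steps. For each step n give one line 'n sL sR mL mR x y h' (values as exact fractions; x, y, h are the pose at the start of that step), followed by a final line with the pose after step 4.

0 6/17 30/121 873/2057 -471/2057 2 1 S
1 12/53 60/193 4338/10229 -726/10229 2 0 W
2 1/3 3/5 23/30 -1/30 1 0 N
3 12/17 60/149 1914/2533 -1278/2533 1 1 E
4 6/17 30/121 873/2057 -471/2057 2 1 S
final 2 0 W

n=0: pose=(2,1,S); sL=6/17, sR=30/121; mL=873/2057, mR=-471/2057; mL+mR=402/2057 → advance +1; mR−mL=-1344/2057 → turn -1·90°
n=1: pose=(2,0,W); sL=12/53, sR=60/193; mL=4338/10229, mR=-726/10229; mL+mR=3612/10229 → advance +1; mR−mL=-5064/10229 → turn -1·90°
n=2: pose=(1,0,N); sL=1/3, sR=3/5; mL=23/30, mR=-1/30; mL+mR=11/15 → advance +1; mR−mL=-4/5 → turn -1·90°
n=3: pose=(1,1,E); sL=12/17, sR=60/149; mL=1914/2533, mR=-1278/2533; mL+mR=636/2533 → advance +1; mR−mL=-3192/2533 → turn -1·90°
n=4: pose=(2,1,S); sL=6/17, sR=30/121; mL=873/2057, mR=-471/2057; mL+mR=402/2057 → advance +1; mR−mL=-1344/2057 → turn -1·90°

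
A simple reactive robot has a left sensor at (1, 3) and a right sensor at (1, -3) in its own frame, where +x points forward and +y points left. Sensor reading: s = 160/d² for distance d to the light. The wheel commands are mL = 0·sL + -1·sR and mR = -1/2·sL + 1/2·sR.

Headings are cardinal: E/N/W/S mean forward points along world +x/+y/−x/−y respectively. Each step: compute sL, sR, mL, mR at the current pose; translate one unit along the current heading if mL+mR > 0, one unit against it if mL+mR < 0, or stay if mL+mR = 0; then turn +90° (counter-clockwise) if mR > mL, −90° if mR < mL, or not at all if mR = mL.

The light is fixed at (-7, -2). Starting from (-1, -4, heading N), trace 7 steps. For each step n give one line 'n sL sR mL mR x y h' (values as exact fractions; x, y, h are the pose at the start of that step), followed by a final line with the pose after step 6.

0 16 80/41 -80/41 -288/41 -1 -4 N
1 160/49 32/17 -32/17 -576/833 -1 -5 E
2 20 40/17 -40/17 -150/17 -2 -5 N
3 160/37 32/17 -32/17 -768/629 -2 -6 E
4 16 80/29 -80/29 -192/29 -3 -6 N
5 160/29 160/89 -160/89 -4800/2581 -3 -7 E
6 20/9 40/9 -40/9 10/9 -4 -7 S
final -4 -6 E

n=0: pose=(-1,-4,N); sL=16, sR=80/41; mL=-80/41, mR=-288/41; mL+mR=-368/41 → advance -1; mR−mL=-208/41 → turn -1·90°
n=1: pose=(-1,-5,E); sL=160/49, sR=32/17; mL=-32/17, mR=-576/833; mL+mR=-2144/833 → advance -1; mR−mL=992/833 → turn +1·90°
n=2: pose=(-2,-5,N); sL=20, sR=40/17; mL=-40/17, mR=-150/17; mL+mR=-190/17 → advance -1; mR−mL=-110/17 → turn -1·90°
n=3: pose=(-2,-6,E); sL=160/37, sR=32/17; mL=-32/17, mR=-768/629; mL+mR=-1952/629 → advance -1; mR−mL=416/629 → turn +1·90°
n=4: pose=(-3,-6,N); sL=16, sR=80/29; mL=-80/29, mR=-192/29; mL+mR=-272/29 → advance -1; mR−mL=-112/29 → turn -1·90°
n=5: pose=(-3,-7,E); sL=160/29, sR=160/89; mL=-160/89, mR=-4800/2581; mL+mR=-9440/2581 → advance -1; mR−mL=-160/2581 → turn -1·90°
n=6: pose=(-4,-7,S); sL=20/9, sR=40/9; mL=-40/9, mR=10/9; mL+mR=-10/3 → advance -1; mR−mL=50/9 → turn +1·90°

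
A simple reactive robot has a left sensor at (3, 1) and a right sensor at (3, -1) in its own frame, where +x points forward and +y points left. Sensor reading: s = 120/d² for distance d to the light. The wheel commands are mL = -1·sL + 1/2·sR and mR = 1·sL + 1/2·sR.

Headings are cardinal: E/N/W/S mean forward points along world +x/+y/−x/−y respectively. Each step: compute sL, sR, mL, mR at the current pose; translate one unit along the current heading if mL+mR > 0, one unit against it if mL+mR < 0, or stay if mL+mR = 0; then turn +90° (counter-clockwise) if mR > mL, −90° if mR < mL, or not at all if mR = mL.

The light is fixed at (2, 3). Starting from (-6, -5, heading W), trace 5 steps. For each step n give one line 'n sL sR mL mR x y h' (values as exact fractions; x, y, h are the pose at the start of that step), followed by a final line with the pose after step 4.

n=0: pose=(-6,-5,W); sL=60/101, sR=12/17; mL=-414/1717, mR=1626/1717; mL+mR=12/17 → advance +1; mR−mL=120/101 → turn +1·90°
n=1: pose=(-7,-5,S); sL=24/37, sR=120/221; mL=-3084/8177, mR=7524/8177; mL+mR=120/221 → advance +1; mR−mL=48/37 → turn +1·90°
n=2: pose=(-7,-6,E); sL=6/5, sR=15/17; mL=-129/170, mR=279/170; mL+mR=15/17 → advance +1; mR−mL=12/5 → turn +1·90°
n=3: pose=(-6,-6,N); sL=40/39, sR=24/17; mL=-212/663, mR=1148/663; mL+mR=24/17 → advance +1; mR−mL=80/39 → turn +1·90°
n=4: pose=(-6,-5,W); sL=60/101, sR=12/17; mL=-414/1717, mR=1626/1717; mL+mR=12/17 → advance +1; mR−mL=120/101 → turn +1·90°

0 60/101 12/17 -414/1717 1626/1717 -6 -5 W
1 24/37 120/221 -3084/8177 7524/8177 -7 -5 S
2 6/5 15/17 -129/170 279/170 -7 -6 E
3 40/39 24/17 -212/663 1148/663 -6 -6 N
4 60/101 12/17 -414/1717 1626/1717 -6 -5 W
final -7 -5 S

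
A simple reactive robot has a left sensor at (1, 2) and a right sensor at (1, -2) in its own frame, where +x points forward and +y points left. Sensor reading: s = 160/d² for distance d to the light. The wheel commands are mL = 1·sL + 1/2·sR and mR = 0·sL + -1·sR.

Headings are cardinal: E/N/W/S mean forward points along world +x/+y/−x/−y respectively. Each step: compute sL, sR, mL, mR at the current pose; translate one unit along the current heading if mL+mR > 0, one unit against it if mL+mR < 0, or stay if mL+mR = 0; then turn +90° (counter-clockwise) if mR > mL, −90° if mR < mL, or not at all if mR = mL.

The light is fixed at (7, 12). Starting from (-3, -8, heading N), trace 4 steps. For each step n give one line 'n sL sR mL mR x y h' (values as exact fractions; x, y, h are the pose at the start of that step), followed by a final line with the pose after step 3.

0 32/101 32/85 4336/8585 -32/85 -3 -8 N
1 16/37 80/261 5656/9657 -80/261 -3 -7 E
2 160/449 160/521 119280/233929 -160/521 -2 -7 S
3 20/73 20/53 1790/3869 -20/53 -2 -8 W
final -3 -8 N

n=0: pose=(-3,-8,N); sL=32/101, sR=32/85; mL=4336/8585, mR=-32/85; mL+mR=1104/8585 → advance +1; mR−mL=-7568/8585 → turn -1·90°
n=1: pose=(-3,-7,E); sL=16/37, sR=80/261; mL=5656/9657, mR=-80/261; mL+mR=2696/9657 → advance +1; mR−mL=-2872/3219 → turn -1·90°
n=2: pose=(-2,-7,S); sL=160/449, sR=160/521; mL=119280/233929, mR=-160/521; mL+mR=47440/233929 → advance +1; mR−mL=-191120/233929 → turn -1·90°
n=3: pose=(-2,-8,W); sL=20/73, sR=20/53; mL=1790/3869, mR=-20/53; mL+mR=330/3869 → advance +1; mR−mL=-3250/3869 → turn -1·90°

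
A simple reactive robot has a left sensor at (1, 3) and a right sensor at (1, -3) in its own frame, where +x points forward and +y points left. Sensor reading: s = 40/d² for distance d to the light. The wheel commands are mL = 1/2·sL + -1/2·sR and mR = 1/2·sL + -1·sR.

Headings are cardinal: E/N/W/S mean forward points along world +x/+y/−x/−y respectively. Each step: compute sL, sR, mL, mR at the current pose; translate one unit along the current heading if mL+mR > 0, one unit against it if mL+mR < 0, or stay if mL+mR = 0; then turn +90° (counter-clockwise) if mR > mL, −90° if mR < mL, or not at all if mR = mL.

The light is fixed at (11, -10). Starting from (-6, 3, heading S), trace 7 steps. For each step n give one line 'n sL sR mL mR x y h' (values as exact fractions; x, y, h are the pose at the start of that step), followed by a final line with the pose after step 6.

0 2/17 5/68 3/136 -1/68 -6 3 S
1 8/81 40/549 64/4941 -116/4941 -6 2 W
2 4/53 20/169 -192/8957 -722/8957 -5 2 N
3 40/421 40/289 -2640/121669 -11060/121669 -5 1 E
4 5/37 2/25 51/1850 -23/1850 -6 1 S
5 40/373 40/493 2400/183889 -5060/183889 -6 0 W
6 20/241 4/29 -192/6989 -674/6989 -5 0 N
final -5 -1 E

n=0: pose=(-6,3,S); sL=2/17, sR=5/68; mL=3/136, mR=-1/68; mL+mR=1/136 → advance +1; mR−mL=-5/136 → turn -1·90°
n=1: pose=(-6,2,W); sL=8/81, sR=40/549; mL=64/4941, mR=-116/4941; mL+mR=-52/4941 → advance -1; mR−mL=-20/549 → turn -1·90°
n=2: pose=(-5,2,N); sL=4/53, sR=20/169; mL=-192/8957, mR=-722/8957; mL+mR=-914/8957 → advance -1; mR−mL=-10/169 → turn -1·90°
n=3: pose=(-5,1,E); sL=40/421, sR=40/289; mL=-2640/121669, mR=-11060/121669; mL+mR=-13700/121669 → advance -1; mR−mL=-20/289 → turn -1·90°
n=4: pose=(-6,1,S); sL=5/37, sR=2/25; mL=51/1850, mR=-23/1850; mL+mR=14/925 → advance +1; mR−mL=-1/25 → turn -1·90°
n=5: pose=(-6,0,W); sL=40/373, sR=40/493; mL=2400/183889, mR=-5060/183889; mL+mR=-2660/183889 → advance -1; mR−mL=-20/493 → turn -1·90°
n=6: pose=(-5,0,N); sL=20/241, sR=4/29; mL=-192/6989, mR=-674/6989; mL+mR=-866/6989 → advance -1; mR−mL=-2/29 → turn -1·90°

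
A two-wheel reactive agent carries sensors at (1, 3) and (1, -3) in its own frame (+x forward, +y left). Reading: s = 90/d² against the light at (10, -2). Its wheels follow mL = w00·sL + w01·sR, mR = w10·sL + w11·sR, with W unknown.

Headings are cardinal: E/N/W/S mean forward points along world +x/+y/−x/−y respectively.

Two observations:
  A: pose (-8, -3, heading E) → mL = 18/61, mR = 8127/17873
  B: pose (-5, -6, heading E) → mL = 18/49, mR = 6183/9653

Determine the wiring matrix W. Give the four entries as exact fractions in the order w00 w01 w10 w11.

obs A: pose=(-8,-3,E) → sL=90/293, sR=18/61, mL=18/61, mR=8127/17873
obs B: pose=(-5,-6,E) → sL=90/197, sR=18/49, mL=18/49, mR=6183/9653
sensor matrix S = [[90/293, 18/61], [90/197, 18/49]]; det S = -3790800/172528069
solve [mL_A; mL_B] = S·[w00; w01] and [mR_A; mR_B] = S·[w10; w11]:
  w00 = 0, w01 = 1, w10 = 1, w11 = 1/2

0 1 1 1/2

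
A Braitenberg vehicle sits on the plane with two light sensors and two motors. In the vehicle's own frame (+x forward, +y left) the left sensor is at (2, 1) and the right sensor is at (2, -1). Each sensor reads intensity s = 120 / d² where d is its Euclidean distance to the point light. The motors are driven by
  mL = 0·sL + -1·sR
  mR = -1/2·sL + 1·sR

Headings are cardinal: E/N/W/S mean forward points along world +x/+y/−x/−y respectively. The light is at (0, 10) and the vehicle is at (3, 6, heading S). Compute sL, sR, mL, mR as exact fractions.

left sensor world pos  = (4, 4); dL² = 52
right sensor world pos = (2, 4); dR² = 40
sL = 120/52 = 30/13
sR = 120/40 = 3
mL = 0·sL + -1·sR = -3
mR = -1/2·sL + 1·sR = 24/13

30/13 3 -3 24/13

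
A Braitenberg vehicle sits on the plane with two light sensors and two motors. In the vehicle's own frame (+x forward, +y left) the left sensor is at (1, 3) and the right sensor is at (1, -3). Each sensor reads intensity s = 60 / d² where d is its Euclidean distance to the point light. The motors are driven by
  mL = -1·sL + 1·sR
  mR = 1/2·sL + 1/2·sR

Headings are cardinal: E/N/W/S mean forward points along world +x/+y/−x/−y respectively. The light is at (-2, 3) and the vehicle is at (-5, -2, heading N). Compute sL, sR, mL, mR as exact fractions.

15/13 15/4 135/52 255/104

left sensor world pos  = (-8, -1); dL² = 52
right sensor world pos = (-2, -1); dR² = 16
sL = 60/52 = 15/13
sR = 60/16 = 15/4
mL = -1·sL + 1·sR = 135/52
mR = 1/2·sL + 1/2·sR = 255/104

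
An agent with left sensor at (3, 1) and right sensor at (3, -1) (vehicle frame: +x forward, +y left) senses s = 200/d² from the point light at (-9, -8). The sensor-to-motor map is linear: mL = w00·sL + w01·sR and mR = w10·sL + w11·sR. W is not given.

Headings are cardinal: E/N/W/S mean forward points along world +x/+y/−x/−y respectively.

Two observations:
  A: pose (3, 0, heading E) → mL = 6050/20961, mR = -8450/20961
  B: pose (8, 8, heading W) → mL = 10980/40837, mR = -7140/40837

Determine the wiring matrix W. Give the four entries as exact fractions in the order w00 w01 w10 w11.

1 -1/2 1/2 -1

obs A: pose=(3,0,E) → sL=100/153, sR=100/137, mL=6050/20961, mR=-8450/20961
obs B: pose=(8,8,W) → sL=200/421, sR=40/97, mL=10980/40837, mR=-7140/40837
sensor matrix S = [[100/153, 100/137], [200/421, 40/97]]; det S = -66112000/855984357
solve [mL_A; mL_B] = S·[w00; w01] and [mR_A; mR_B] = S·[w10; w11]:
  w00 = 1, w01 = -1/2, w10 = 1/2, w11 = -1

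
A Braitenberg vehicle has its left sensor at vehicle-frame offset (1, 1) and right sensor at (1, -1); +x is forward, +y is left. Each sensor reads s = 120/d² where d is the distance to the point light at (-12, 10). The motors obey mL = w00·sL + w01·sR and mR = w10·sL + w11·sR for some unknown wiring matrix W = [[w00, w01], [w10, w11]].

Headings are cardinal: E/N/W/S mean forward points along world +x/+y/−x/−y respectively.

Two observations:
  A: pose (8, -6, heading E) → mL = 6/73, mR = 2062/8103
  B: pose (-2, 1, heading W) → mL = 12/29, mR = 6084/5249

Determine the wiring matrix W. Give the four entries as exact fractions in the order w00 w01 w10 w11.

0 1/2 1/2 1

obs A: pose=(8,-6,E) → sL=20/111, sR=12/73, mL=6/73, mR=2062/8103
obs B: pose=(-2,1,W) → sL=120/181, sR=24/29, mL=12/29, mR=6084/5249
sensor matrix S = [[20/111, 12/73], [120/181, 24/29]]; det S = 568960/14177549
solve [mL_A; mL_B] = S·[w00; w01] and [mR_A; mR_B] = S·[w10; w11]:
  w00 = 0, w01 = 1/2, w10 = 1/2, w11 = 1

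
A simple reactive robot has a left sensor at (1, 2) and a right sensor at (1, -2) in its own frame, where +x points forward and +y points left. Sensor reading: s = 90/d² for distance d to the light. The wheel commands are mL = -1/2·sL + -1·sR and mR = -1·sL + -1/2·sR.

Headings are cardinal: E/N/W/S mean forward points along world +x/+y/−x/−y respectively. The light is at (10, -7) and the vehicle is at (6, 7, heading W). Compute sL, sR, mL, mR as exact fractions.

90/169 90/281 -27855/47489 -32895/47489

left sensor world pos  = (5, 5); dL² = 169
right sensor world pos = (5, 9); dR² = 281
sL = 90/169 = 90/169
sR = 90/281 = 90/281
mL = -1/2·sL + -1·sR = -27855/47489
mR = -1·sL + -1/2·sR = -32895/47489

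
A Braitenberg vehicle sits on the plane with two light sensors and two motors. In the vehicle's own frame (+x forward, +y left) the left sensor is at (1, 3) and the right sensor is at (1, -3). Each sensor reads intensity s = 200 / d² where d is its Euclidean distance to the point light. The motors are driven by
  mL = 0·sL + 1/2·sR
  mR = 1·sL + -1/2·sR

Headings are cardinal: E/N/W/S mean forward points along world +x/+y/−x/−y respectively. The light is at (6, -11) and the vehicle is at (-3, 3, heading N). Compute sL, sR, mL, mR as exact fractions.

200/369 200/261 100/261 1700/10701

left sensor world pos  = (-6, 4); dL² = 369
right sensor world pos = (0, 4); dR² = 261
sL = 200/369 = 200/369
sR = 200/261 = 200/261
mL = 0·sL + 1/2·sR = 100/261
mR = 1·sL + -1/2·sR = 1700/10701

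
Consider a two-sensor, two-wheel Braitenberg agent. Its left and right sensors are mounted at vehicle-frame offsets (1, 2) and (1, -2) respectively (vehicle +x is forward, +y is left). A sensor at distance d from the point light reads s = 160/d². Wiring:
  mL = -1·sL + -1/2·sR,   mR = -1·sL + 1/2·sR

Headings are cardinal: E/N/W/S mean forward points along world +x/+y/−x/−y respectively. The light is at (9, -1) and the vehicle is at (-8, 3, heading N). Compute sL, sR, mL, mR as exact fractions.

80/193 16/25 -3544/4825 -456/4825

left sensor world pos  = (-10, 4); dL² = 386
right sensor world pos = (-6, 4); dR² = 250
sL = 160/386 = 80/193
sR = 160/250 = 16/25
mL = -1·sL + -1/2·sR = -3544/4825
mR = -1·sL + 1/2·sR = -456/4825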